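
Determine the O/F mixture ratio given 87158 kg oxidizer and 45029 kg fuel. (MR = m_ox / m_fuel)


MR = 87158 / 45029 = 1.94

1.94


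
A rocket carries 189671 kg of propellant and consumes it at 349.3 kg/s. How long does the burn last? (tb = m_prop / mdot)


tb = 189671 / 349.3 = 543.0 s

543.0 s


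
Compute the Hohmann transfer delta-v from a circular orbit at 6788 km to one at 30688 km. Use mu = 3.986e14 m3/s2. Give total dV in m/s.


V1 = sqrt(mu/r1) = 7662.98 m/s
dV1 = V1*(sqrt(2*r2/(r1+r2)) - 1) = 2143.66 m/s
V2 = sqrt(mu/r2) = 3604.0 m/s
dV2 = V2*(1 - sqrt(2*r1/(r1+r2))) = 1434.83 m/s
Total dV = 3578 m/s

3578 m/s


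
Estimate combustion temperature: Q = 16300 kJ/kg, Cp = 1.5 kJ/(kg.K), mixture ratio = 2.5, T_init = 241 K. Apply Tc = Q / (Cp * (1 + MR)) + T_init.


Tc = 16300 / (1.5 * (1 + 2.5)) + 241 = 3346 K

3346 K


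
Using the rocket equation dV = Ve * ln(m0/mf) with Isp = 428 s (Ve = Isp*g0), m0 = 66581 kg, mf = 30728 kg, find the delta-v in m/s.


Ve = 428 * 9.81 = 4198.68 m/s
dV = 4198.68 * ln(66581/30728) = 3247 m/s

3247 m/s


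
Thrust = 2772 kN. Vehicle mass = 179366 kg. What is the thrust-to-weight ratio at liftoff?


TWR = 2772000 / (179366 * 9.81) = 1.58

1.58


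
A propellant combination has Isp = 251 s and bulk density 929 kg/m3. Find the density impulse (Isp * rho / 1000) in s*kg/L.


rho*Isp = 251 * 929 / 1000 = 233 s*kg/L

233 s*kg/L


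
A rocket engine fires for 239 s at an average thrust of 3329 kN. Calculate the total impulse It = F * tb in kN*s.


It = 3329 * 239 = 795631 kN*s

795631 kN*s


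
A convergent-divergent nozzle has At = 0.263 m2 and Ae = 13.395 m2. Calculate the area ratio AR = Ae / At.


AR = 13.395 / 0.263 = 50.9

50.9


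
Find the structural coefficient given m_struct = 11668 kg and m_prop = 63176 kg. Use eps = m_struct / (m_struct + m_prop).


eps = 11668 / (11668 + 63176) = 0.1559

0.1559


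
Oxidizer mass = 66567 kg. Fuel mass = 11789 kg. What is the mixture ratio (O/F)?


MR = 66567 / 11789 = 5.65

5.65


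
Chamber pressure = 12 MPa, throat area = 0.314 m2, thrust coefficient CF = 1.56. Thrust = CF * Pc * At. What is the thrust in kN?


F = 1.56 * 12e6 * 0.314 = 5.8781e+06 N = 5878.1 kN

5878.1 kN


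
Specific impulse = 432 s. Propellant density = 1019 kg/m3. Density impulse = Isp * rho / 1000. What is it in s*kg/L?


rho*Isp = 432 * 1019 / 1000 = 440 s*kg/L

440 s*kg/L


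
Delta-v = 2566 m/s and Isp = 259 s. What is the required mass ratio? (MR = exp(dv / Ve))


Ve = 259 * 9.81 = 2540.79 m/s
MR = exp(2566 / 2540.79) = 2.745

2.745


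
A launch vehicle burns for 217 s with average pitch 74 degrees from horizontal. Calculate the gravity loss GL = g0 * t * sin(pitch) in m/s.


GL = 9.81 * 217 * sin(74 deg) = 2046 m/s

2046 m/s


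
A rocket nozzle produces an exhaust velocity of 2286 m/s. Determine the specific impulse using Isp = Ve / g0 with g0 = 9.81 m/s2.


Isp = Ve / g0 = 2286 / 9.81 = 233.0 s

233.0 s


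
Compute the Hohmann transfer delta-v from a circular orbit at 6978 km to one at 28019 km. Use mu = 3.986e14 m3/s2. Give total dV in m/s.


V1 = sqrt(mu/r1) = 7557.94 m/s
dV1 = V1*(sqrt(2*r2/(r1+r2)) - 1) = 2005.83 m/s
V2 = sqrt(mu/r2) = 3771.75 m/s
dV2 = V2*(1 - sqrt(2*r1/(r1+r2))) = 1389.93 m/s
Total dV = 3396 m/s

3396 m/s


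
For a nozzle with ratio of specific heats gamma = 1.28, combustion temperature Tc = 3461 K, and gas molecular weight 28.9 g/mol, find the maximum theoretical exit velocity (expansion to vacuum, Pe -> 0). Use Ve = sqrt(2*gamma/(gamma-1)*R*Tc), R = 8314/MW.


R = 8314 / 28.9 = 287.68 J/(kg.K)
Ve = sqrt(2 * 1.28 / (1.28 - 1) * 287.68 * 3461) = 3017 m/s

3017 m/s


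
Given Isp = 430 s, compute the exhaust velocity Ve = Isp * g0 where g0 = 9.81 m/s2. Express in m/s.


Ve = Isp * g0 = 430 * 9.81 = 4218.3 m/s

4218.3 m/s


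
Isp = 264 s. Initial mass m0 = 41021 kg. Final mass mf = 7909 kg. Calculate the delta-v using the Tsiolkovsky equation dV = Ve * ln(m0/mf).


Ve = 264 * 9.81 = 2589.84 m/s
dV = 2589.84 * ln(41021/7909) = 4263 m/s

4263 m/s


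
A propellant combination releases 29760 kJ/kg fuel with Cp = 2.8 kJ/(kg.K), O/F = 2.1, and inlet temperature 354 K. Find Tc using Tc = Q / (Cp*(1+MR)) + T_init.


Tc = 29760 / (2.8 * (1 + 2.1)) + 354 = 3783 K

3783 K


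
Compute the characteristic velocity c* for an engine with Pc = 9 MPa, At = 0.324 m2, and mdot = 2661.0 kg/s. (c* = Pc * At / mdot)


c* = 9e6 * 0.324 / 2661.0 = 1096 m/s

1096 m/s


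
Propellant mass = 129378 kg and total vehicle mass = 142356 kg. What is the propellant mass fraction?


PMF = 129378 / 142356 = 0.909

0.909


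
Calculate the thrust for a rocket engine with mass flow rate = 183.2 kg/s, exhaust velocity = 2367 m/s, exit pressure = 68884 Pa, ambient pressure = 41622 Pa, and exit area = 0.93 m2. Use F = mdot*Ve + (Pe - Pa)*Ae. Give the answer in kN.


F = 183.2 * 2367 + (68884 - 41622) * 0.93 = 458988.0 N = 459.0 kN

459.0 kN


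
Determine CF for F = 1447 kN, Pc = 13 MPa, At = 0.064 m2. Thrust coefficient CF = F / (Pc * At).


CF = 1447000 / (13e6 * 0.064) = 1.74

1.74


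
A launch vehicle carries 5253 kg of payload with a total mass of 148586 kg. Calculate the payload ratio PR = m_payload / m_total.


PR = 5253 / 148586 = 0.0354

0.0354


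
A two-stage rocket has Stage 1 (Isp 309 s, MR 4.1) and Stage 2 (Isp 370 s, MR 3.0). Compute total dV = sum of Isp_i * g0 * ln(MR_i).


dV1 = 309 * 9.81 * ln(4.1) = 4277.1 m/s
dV2 = 370 * 9.81 * ln(3.0) = 3987.6 m/s
Total dV = 4277.1 + 3987.6 = 8264.7 m/s ~ 8265 m/s

8265 m/s


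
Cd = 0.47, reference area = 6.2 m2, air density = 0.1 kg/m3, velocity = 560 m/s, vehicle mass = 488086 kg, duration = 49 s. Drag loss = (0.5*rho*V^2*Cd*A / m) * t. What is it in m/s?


D = 0.5 * 0.1 * 560^2 * 0.47 * 6.2 = 45691.52 N
a = 45691.52 / 488086 = 0.0936 m/s2
dV = 0.0936 * 49 = 4.6 m/s

4.6 m/s


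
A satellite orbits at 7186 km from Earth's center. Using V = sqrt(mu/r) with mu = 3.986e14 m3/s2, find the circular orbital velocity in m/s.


V = sqrt(3.986e14 / 7186000) = 7448 m/s

7448 m/s


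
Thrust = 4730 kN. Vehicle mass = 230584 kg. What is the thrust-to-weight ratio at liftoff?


TWR = 4730000 / (230584 * 9.81) = 2.09

2.09


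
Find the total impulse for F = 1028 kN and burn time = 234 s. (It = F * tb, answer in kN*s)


It = 1028 * 234 = 240552 kN*s

240552 kN*s


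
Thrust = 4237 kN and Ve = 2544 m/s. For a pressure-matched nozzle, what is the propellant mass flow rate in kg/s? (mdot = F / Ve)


mdot = F / Ve = 4237000 / 2544 = 1665.5 kg/s

1665.5 kg/s


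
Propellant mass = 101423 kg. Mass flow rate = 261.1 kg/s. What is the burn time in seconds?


tb = 101423 / 261.1 = 388.4 s

388.4 s


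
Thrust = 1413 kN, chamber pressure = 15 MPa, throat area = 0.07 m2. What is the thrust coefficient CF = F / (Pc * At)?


CF = 1413000 / (15e6 * 0.07) = 1.35

1.35


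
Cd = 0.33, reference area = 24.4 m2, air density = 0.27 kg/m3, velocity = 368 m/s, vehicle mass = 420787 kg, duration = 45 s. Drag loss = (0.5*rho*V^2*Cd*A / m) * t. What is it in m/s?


D = 0.5 * 0.27 * 368^2 * 0.33 * 24.4 = 147208.6 N
a = 147208.6 / 420787 = 0.3498 m/s2
dV = 0.3498 * 45 = 15.7 m/s

15.7 m/s


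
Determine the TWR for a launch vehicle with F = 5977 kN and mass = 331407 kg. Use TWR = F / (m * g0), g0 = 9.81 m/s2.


TWR = 5977000 / (331407 * 9.81) = 1.84

1.84


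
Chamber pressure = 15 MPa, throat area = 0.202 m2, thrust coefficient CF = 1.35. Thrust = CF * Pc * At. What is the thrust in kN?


F = 1.35 * 15e6 * 0.202 = 4.0905e+06 N = 4090.5 kN

4090.5 kN


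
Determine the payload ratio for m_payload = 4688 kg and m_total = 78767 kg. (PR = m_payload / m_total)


PR = 4688 / 78767 = 0.0595

0.0595


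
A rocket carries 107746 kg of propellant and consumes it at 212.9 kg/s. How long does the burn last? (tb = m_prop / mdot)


tb = 107746 / 212.9 = 506.1 s

506.1 s


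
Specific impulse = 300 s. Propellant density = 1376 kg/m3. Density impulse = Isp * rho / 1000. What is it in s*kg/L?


rho*Isp = 300 * 1376 / 1000 = 413 s*kg/L

413 s*kg/L


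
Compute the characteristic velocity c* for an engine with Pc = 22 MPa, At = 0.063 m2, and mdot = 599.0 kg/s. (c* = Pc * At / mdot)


c* = 22e6 * 0.063 / 599.0 = 2314 m/s

2314 m/s


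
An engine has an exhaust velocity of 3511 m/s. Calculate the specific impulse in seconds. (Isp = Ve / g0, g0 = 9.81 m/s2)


Isp = Ve / g0 = 3511 / 9.81 = 357.9 s

357.9 s


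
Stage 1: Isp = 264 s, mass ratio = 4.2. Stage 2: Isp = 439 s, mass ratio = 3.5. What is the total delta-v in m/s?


dV1 = 264 * 9.81 * ln(4.2) = 3716.6 m/s
dV2 = 439 * 9.81 * ln(3.5) = 5395.1 m/s
Total dV = 3716.6 + 5395.1 = 9111.7 m/s ~ 9112 m/s

9112 m/s


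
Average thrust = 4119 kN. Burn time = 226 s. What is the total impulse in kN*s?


It = 4119 * 226 = 930894 kN*s

930894 kN*s


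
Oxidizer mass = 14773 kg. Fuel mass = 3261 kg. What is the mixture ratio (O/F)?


MR = 14773 / 3261 = 4.53

4.53


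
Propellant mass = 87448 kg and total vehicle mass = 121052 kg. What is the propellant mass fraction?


PMF = 87448 / 121052 = 0.722

0.722


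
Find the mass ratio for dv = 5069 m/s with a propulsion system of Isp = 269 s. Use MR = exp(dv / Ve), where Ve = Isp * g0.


Ve = 269 * 9.81 = 2638.89 m/s
MR = exp(5069 / 2638.89) = 6.827

6.827


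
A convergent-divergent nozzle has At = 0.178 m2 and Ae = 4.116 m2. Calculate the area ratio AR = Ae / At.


AR = 4.116 / 0.178 = 23.1

23.1


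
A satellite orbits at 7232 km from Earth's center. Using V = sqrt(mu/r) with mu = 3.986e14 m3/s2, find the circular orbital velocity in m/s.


V = sqrt(3.986e14 / 7232000) = 7424 m/s

7424 m/s


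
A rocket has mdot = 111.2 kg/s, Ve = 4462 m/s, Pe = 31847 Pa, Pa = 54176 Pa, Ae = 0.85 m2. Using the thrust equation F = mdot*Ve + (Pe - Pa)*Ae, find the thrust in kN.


F = 111.2 * 4462 + (31847 - 54176) * 0.85 = 477195.0 N = 477.2 kN

477.2 kN


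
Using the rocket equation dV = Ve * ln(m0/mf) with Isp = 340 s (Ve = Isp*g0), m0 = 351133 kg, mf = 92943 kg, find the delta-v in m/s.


Ve = 340 * 9.81 = 3335.4 m/s
dV = 3335.4 * ln(351133/92943) = 4433 m/s

4433 m/s


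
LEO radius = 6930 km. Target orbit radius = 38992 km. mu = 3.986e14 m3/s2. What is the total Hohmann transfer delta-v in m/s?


V1 = sqrt(mu/r1) = 7584.06 m/s
dV1 = V1*(sqrt(2*r2/(r1+r2)) - 1) = 2299.06 m/s
V2 = sqrt(mu/r2) = 3197.28 m/s
dV2 = V2*(1 - sqrt(2*r1/(r1+r2))) = 1440.77 m/s
Total dV = 3740 m/s

3740 m/s


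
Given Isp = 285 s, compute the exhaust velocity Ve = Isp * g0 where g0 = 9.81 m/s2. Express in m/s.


Ve = Isp * g0 = 285 * 9.81 = 2795.9 m/s

2795.9 m/s


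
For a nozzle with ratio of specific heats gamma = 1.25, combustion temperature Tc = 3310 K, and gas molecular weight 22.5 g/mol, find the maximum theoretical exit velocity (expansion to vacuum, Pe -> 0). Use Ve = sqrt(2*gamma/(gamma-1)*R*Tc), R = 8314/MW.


R = 8314 / 22.5 = 369.51 J/(kg.K)
Ve = sqrt(2 * 1.25 / (1.25 - 1) * 369.51 * 3310) = 3497 m/s

3497 m/s


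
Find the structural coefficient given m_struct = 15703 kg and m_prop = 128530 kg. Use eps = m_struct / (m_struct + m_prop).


eps = 15703 / (15703 + 128530) = 0.1089

0.1089


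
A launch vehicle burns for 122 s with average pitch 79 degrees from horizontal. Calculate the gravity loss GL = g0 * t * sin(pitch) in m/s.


GL = 9.81 * 122 * sin(79 deg) = 1175 m/s

1175 m/s


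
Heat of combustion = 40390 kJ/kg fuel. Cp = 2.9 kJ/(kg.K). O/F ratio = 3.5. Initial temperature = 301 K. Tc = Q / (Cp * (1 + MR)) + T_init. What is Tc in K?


Tc = 40390 / (2.9 * (1 + 3.5)) + 301 = 3396 K

3396 K


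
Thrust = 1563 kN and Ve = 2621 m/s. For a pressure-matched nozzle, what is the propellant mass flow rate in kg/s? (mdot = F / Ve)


mdot = F / Ve = 1563000 / 2621 = 596.3 kg/s

596.3 kg/s


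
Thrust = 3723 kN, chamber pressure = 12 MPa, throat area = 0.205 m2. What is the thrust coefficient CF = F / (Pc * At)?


CF = 3723000 / (12e6 * 0.205) = 1.51

1.51


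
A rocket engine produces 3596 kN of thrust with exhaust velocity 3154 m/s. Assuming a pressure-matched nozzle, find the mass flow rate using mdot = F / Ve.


mdot = F / Ve = 3596000 / 3154 = 1140.1 kg/s

1140.1 kg/s


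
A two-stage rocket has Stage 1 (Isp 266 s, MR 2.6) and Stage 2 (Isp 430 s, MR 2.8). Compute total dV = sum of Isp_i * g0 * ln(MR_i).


dV1 = 266 * 9.81 * ln(2.6) = 2493.4 m/s
dV2 = 430 * 9.81 * ln(2.8) = 4343.2 m/s
Total dV = 2493.4 + 4343.2 = 6836.6 m/s ~ 6837 m/s

6837 m/s


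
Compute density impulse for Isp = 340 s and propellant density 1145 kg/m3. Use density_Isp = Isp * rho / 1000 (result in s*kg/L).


rho*Isp = 340 * 1145 / 1000 = 389 s*kg/L

389 s*kg/L


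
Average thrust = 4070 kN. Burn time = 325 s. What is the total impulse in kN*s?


It = 4070 * 325 = 1322750 kN*s

1322750 kN*s


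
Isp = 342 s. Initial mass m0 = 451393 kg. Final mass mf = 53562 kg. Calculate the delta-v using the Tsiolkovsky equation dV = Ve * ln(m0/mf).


Ve = 342 * 9.81 = 3355.02 m/s
dV = 3355.02 * ln(451393/53562) = 7151 m/s

7151 m/s


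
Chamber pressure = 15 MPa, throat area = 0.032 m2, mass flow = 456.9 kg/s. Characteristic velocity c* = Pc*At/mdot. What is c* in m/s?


c* = 15e6 * 0.032 / 456.9 = 1051 m/s

1051 m/s


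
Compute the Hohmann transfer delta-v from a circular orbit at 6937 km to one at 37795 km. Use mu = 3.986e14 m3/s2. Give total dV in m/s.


V1 = sqrt(mu/r1) = 7580.24 m/s
dV1 = V1*(sqrt(2*r2/(r1+r2)) - 1) = 2273.61 m/s
V2 = sqrt(mu/r2) = 3247.52 m/s
dV2 = V2*(1 - sqrt(2*r1/(r1+r2))) = 1438.91 m/s
Total dV = 3713 m/s

3713 m/s


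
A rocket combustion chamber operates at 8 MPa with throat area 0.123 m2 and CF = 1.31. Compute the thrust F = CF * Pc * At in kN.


F = 1.31 * 8e6 * 0.123 = 1.2890e+06 N = 1289.0 kN

1289.0 kN


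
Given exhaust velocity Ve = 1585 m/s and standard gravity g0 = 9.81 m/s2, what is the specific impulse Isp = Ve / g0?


Isp = Ve / g0 = 1585 / 9.81 = 161.6 s

161.6 s


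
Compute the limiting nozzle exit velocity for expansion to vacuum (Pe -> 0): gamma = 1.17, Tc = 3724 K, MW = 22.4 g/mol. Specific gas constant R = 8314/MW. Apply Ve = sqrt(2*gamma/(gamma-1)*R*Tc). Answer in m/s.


R = 8314 / 22.4 = 371.16 J/(kg.K)
Ve = sqrt(2 * 1.17 / (1.17 - 1) * 371.16 * 3724) = 4362 m/s

4362 m/s


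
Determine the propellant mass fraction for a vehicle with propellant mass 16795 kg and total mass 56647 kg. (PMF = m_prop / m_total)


PMF = 16795 / 56647 = 0.296

0.296


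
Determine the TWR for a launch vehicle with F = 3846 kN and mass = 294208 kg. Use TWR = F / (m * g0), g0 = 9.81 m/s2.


TWR = 3846000 / (294208 * 9.81) = 1.33

1.33


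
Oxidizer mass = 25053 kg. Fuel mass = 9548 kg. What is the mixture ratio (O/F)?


MR = 25053 / 9548 = 2.62

2.62


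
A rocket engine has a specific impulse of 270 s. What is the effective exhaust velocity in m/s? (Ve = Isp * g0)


Ve = Isp * g0 = 270 * 9.81 = 2648.7 m/s

2648.7 m/s


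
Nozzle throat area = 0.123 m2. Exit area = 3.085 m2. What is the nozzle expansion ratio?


AR = 3.085 / 0.123 = 25.1

25.1


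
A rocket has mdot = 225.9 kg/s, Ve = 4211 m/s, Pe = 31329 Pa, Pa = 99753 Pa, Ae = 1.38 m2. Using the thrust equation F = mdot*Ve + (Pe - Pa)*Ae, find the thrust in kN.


F = 225.9 * 4211 + (31329 - 99753) * 1.38 = 856840.0 N = 856.8 kN

856.8 kN


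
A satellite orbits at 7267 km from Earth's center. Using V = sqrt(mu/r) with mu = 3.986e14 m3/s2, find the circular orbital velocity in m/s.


V = sqrt(3.986e14 / 7267000) = 7406 m/s

7406 m/s


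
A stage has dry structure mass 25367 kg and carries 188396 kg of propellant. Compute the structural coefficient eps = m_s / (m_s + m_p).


eps = 25367 / (25367 + 188396) = 0.1187

0.1187


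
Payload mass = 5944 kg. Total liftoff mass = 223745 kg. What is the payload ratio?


PR = 5944 / 223745 = 0.0266

0.0266


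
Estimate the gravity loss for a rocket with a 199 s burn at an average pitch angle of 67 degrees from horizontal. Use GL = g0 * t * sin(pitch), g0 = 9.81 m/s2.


GL = 9.81 * 199 * sin(67 deg) = 1797 m/s

1797 m/s


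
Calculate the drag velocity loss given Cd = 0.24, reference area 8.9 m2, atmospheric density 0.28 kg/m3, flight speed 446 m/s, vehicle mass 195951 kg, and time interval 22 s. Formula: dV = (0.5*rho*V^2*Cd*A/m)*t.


D = 0.5 * 0.28 * 446^2 * 0.24 * 8.9 = 59483.84 N
a = 59483.84 / 195951 = 0.3036 m/s2
dV = 0.3036 * 22 = 6.7 m/s

6.7 m/s


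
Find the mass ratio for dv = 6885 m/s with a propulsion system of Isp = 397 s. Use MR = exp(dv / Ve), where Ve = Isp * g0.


Ve = 397 * 9.81 = 3894.57 m/s
MR = exp(6885 / 3894.57) = 5.858

5.858


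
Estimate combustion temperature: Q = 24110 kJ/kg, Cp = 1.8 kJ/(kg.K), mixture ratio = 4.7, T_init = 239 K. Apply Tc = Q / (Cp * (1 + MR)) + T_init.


Tc = 24110 / (1.8 * (1 + 4.7)) + 239 = 2589 K

2589 K


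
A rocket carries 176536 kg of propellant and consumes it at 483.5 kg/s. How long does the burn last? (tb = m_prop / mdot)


tb = 176536 / 483.5 = 365.1 s

365.1 s


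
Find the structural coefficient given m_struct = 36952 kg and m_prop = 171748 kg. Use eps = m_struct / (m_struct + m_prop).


eps = 36952 / (36952 + 171748) = 0.1771

0.1771


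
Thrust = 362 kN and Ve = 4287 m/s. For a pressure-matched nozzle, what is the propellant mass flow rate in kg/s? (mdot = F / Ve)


mdot = F / Ve = 362000 / 4287 = 84.4 kg/s

84.4 kg/s


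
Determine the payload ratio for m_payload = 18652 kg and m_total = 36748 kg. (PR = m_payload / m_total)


PR = 18652 / 36748 = 0.5076

0.5076


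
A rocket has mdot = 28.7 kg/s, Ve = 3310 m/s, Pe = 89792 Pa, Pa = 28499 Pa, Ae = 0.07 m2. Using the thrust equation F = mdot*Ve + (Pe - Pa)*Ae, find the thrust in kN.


F = 28.7 * 3310 + (89792 - 28499) * 0.07 = 99288.0 N = 99.3 kN

99.3 kN


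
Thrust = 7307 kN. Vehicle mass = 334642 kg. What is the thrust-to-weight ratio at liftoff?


TWR = 7307000 / (334642 * 9.81) = 2.23

2.23


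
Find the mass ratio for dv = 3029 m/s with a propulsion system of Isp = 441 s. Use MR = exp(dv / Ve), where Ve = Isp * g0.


Ve = 441 * 9.81 = 4326.21 m/s
MR = exp(3029 / 4326.21) = 2.014

2.014


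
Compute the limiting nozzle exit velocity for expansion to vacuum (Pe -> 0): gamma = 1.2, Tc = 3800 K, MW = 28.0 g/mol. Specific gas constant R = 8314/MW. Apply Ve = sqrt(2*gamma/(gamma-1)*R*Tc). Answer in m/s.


R = 8314 / 28.0 = 296.93 J/(kg.K)
Ve = sqrt(2 * 1.2 / (1.2 - 1) * 296.93 * 3800) = 3680 m/s

3680 m/s


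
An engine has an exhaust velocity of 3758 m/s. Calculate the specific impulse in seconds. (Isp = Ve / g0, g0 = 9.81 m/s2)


Isp = Ve / g0 = 3758 / 9.81 = 383.1 s

383.1 s


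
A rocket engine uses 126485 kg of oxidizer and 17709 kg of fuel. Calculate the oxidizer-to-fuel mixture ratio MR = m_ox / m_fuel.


MR = 126485 / 17709 = 7.14

7.14


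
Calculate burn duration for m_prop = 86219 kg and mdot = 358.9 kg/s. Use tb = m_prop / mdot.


tb = 86219 / 358.9 = 240.2 s

240.2 s


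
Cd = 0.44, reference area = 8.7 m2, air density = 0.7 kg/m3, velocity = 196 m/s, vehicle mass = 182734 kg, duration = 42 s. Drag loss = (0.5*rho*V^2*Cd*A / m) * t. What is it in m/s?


D = 0.5 * 0.7 * 196^2 * 0.44 * 8.7 = 51469.76 N
a = 51469.76 / 182734 = 0.2817 m/s2
dV = 0.2817 * 42 = 11.8 m/s

11.8 m/s


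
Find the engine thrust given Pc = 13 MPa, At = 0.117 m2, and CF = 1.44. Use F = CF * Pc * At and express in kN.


F = 1.44 * 13e6 * 0.117 = 2.1902e+06 N = 2190.2 kN

2190.2 kN


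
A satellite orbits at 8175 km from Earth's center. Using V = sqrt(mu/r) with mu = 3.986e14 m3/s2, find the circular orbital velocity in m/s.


V = sqrt(3.986e14 / 8175000) = 6983 m/s

6983 m/s


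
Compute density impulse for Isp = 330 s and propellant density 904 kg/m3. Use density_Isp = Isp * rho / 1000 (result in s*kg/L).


rho*Isp = 330 * 904 / 1000 = 298 s*kg/L

298 s*kg/L


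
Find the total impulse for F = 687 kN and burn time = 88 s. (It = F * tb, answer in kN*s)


It = 687 * 88 = 60456 kN*s

60456 kN*s


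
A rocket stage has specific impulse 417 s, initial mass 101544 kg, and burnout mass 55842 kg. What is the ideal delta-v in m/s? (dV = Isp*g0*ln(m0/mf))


Ve = 417 * 9.81 = 4090.77 m/s
dV = 4090.77 * ln(101544/55842) = 2446 m/s

2446 m/s


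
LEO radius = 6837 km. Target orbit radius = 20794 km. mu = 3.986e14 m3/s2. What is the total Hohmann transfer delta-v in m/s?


V1 = sqrt(mu/r1) = 7635.47 m/s
dV1 = V1*(sqrt(2*r2/(r1+r2)) - 1) = 1731.98 m/s
V2 = sqrt(mu/r2) = 4378.24 m/s
dV2 = V2*(1 - sqrt(2*r1/(r1+r2))) = 1298.25 m/s
Total dV = 3030 m/s

3030 m/s


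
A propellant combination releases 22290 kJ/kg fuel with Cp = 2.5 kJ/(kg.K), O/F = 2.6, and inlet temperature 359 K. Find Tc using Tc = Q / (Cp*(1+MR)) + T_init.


Tc = 22290 / (2.5 * (1 + 2.6)) + 359 = 2836 K

2836 K


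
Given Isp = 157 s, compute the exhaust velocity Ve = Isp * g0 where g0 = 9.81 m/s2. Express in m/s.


Ve = Isp * g0 = 157 * 9.81 = 1540.2 m/s

1540.2 m/s


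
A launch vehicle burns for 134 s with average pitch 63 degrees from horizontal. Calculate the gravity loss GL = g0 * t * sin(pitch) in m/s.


GL = 9.81 * 134 * sin(63 deg) = 1171 m/s

1171 m/s


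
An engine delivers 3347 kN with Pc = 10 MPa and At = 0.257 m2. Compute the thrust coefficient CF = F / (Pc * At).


CF = 3347000 / (10e6 * 0.257) = 1.3

1.3


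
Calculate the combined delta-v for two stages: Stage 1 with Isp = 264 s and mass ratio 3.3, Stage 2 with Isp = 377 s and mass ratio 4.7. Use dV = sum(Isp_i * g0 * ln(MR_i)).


dV1 = 264 * 9.81 * ln(3.3) = 3092.1 m/s
dV2 = 377 * 9.81 * ln(4.7) = 5723.5 m/s
Total dV = 3092.1 + 5723.5 = 8815.6 m/s ~ 8816 m/s

8816 m/s


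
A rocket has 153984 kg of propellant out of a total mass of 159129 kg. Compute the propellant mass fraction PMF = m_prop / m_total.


PMF = 153984 / 159129 = 0.968

0.968


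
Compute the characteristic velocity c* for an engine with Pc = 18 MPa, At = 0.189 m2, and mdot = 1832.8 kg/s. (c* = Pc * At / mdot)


c* = 18e6 * 0.189 / 1832.8 = 1856 m/s

1856 m/s


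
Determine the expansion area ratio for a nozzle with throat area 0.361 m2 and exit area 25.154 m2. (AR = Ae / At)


AR = 25.154 / 0.361 = 69.7

69.7


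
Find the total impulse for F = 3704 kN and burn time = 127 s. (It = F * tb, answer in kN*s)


It = 3704 * 127 = 470408 kN*s

470408 kN*s


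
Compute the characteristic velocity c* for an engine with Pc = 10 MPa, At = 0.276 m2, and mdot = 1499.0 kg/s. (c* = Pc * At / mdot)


c* = 10e6 * 0.276 / 1499.0 = 1841 m/s

1841 m/s


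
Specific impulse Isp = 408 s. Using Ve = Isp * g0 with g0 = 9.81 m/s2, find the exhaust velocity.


Ve = Isp * g0 = 408 * 9.81 = 4002.5 m/s

4002.5 m/s


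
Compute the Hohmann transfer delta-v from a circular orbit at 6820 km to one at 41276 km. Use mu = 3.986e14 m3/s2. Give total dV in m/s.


V1 = sqrt(mu/r1) = 7644.98 m/s
dV1 = V1*(sqrt(2*r2/(r1+r2)) - 1) = 2370.82 m/s
V2 = sqrt(mu/r2) = 3107.56 m/s
dV2 = V2*(1 - sqrt(2*r1/(r1+r2))) = 1452.66 m/s
Total dV = 3823 m/s

3823 m/s


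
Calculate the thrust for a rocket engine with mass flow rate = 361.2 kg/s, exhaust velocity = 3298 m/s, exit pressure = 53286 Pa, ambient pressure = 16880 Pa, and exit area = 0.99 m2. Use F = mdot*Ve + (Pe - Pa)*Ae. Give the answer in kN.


F = 361.2 * 3298 + (53286 - 16880) * 0.99 = 1.2273e+06 N = 1227.3 kN

1227.3 kN


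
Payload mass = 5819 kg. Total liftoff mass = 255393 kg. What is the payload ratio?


PR = 5819 / 255393 = 0.0228

0.0228


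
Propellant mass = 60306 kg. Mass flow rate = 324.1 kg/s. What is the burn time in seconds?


tb = 60306 / 324.1 = 186.1 s

186.1 s


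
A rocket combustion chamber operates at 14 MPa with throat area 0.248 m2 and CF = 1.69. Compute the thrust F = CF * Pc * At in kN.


F = 1.69 * 14e6 * 0.248 = 5.8677e+06 N = 5867.7 kN

5867.7 kN


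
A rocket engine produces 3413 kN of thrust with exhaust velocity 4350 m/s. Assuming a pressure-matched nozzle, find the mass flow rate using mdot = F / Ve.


mdot = F / Ve = 3413000 / 4350 = 784.6 kg/s

784.6 kg/s


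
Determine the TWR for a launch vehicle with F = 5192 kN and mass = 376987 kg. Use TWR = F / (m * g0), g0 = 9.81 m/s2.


TWR = 5192000 / (376987 * 9.81) = 1.4

1.4


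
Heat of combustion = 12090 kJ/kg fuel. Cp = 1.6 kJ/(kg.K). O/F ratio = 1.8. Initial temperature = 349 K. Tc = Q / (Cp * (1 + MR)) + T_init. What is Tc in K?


Tc = 12090 / (1.6 * (1 + 1.8)) + 349 = 3048 K

3048 K


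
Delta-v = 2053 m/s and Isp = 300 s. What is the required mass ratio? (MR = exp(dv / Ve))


Ve = 300 * 9.81 = 2943.0 m/s
MR = exp(2053 / 2943.0) = 2.009

2.009


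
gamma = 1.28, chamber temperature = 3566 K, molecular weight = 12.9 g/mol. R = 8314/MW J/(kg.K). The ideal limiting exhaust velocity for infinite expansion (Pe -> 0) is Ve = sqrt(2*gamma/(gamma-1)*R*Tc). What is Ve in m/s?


R = 8314 / 12.9 = 644.5 J/(kg.K)
Ve = sqrt(2 * 1.28 / (1.28 - 1) * 644.5 * 3566) = 4584 m/s

4584 m/s


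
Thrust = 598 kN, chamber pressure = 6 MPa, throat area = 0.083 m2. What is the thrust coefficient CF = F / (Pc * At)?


CF = 598000 / (6e6 * 0.083) = 1.2

1.2


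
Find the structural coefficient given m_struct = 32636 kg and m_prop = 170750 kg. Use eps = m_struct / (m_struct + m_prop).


eps = 32636 / (32636 + 170750) = 0.1605

0.1605


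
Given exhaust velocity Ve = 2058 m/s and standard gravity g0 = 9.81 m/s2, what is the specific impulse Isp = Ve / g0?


Isp = Ve / g0 = 2058 / 9.81 = 209.8 s

209.8 s


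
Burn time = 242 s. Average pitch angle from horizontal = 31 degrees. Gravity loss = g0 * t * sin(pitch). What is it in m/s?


GL = 9.81 * 242 * sin(31 deg) = 1223 m/s

1223 m/s


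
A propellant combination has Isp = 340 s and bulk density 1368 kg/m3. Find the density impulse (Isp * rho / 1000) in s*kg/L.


rho*Isp = 340 * 1368 / 1000 = 465 s*kg/L

465 s*kg/L


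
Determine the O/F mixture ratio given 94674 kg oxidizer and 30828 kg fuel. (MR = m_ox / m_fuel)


MR = 94674 / 30828 = 3.07

3.07


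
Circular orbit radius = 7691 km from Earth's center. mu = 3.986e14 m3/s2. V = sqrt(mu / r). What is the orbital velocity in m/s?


V = sqrt(3.986e14 / 7691000) = 7199 m/s

7199 m/s


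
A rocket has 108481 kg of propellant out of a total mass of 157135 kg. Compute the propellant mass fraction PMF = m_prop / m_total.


PMF = 108481 / 157135 = 0.69

0.69


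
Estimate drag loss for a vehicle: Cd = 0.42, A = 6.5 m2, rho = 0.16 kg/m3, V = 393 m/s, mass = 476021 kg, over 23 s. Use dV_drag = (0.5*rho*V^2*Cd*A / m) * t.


D = 0.5 * 0.16 * 393^2 * 0.42 * 6.5 = 33731.66 N
a = 33731.66 / 476021 = 0.0709 m/s2
dV = 0.0709 * 23 = 1.6 m/s

1.6 m/s


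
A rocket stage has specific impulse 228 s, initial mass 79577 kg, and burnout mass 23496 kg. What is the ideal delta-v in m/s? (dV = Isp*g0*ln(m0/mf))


Ve = 228 * 9.81 = 2236.68 m/s
dV = 2236.68 * ln(79577/23496) = 2729 m/s

2729 m/s


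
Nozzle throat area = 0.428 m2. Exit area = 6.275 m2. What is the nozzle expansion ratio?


AR = 6.275 / 0.428 = 14.7

14.7


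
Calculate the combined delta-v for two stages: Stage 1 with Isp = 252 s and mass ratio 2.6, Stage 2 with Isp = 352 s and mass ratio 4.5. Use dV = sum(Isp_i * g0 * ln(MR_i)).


dV1 = 252 * 9.81 * ln(2.6) = 2362.1 m/s
dV2 = 352 * 9.81 * ln(4.5) = 5193.8 m/s
Total dV = 2362.1 + 5193.8 = 7555.9 m/s ~ 7556 m/s

7556 m/s


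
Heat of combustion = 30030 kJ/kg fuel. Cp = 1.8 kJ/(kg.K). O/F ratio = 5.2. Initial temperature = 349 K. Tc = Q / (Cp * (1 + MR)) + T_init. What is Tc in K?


Tc = 30030 / (1.8 * (1 + 5.2)) + 349 = 3040 K

3040 K


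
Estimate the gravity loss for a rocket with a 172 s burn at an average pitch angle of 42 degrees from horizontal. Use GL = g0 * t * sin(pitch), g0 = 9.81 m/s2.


GL = 9.81 * 172 * sin(42 deg) = 1129 m/s

1129 m/s


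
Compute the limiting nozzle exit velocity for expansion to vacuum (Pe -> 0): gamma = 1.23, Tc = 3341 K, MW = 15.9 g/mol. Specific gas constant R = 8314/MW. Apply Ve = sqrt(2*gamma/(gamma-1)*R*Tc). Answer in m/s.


R = 8314 / 15.9 = 522.89 J/(kg.K)
Ve = sqrt(2 * 1.23 / (1.23 - 1) * 522.89 * 3341) = 4323 m/s

4323 m/s


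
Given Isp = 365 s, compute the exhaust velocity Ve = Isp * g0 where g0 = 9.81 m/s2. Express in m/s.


Ve = Isp * g0 = 365 * 9.81 = 3580.7 m/s

3580.7 m/s


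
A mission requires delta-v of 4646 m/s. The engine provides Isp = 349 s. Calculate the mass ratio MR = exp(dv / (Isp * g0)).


Ve = 349 * 9.81 = 3423.69 m/s
MR = exp(4646 / 3423.69) = 3.885

3.885


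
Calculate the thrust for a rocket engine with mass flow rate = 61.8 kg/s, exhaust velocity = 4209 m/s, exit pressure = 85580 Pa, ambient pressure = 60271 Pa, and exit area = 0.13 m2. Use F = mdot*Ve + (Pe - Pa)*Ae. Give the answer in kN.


F = 61.8 * 4209 + (85580 - 60271) * 0.13 = 263406.0 N = 263.4 kN

263.4 kN


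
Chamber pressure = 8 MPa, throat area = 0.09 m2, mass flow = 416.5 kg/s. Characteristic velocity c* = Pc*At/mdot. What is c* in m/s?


c* = 8e6 * 0.09 / 416.5 = 1729 m/s

1729 m/s


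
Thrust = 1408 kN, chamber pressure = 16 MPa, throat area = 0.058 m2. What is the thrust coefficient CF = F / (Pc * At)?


CF = 1408000 / (16e6 * 0.058) = 1.52

1.52


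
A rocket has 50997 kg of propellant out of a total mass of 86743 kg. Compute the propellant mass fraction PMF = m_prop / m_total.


PMF = 50997 / 86743 = 0.588

0.588


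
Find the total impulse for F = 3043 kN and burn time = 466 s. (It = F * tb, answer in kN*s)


It = 3043 * 466 = 1418038 kN*s

1418038 kN*s


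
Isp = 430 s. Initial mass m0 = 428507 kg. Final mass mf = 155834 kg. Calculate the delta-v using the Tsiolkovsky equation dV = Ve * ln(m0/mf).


Ve = 430 * 9.81 = 4218.3 m/s
dV = 4218.3 * ln(428507/155834) = 4267 m/s

4267 m/s


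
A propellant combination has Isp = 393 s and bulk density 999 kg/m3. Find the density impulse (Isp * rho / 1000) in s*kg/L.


rho*Isp = 393 * 999 / 1000 = 393 s*kg/L

393 s*kg/L


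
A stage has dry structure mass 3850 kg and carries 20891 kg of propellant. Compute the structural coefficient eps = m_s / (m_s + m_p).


eps = 3850 / (3850 + 20891) = 0.1556

0.1556


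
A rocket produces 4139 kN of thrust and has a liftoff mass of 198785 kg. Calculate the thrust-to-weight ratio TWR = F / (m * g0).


TWR = 4139000 / (198785 * 9.81) = 2.12

2.12


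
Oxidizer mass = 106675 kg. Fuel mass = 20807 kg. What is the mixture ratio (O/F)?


MR = 106675 / 20807 = 5.13

5.13


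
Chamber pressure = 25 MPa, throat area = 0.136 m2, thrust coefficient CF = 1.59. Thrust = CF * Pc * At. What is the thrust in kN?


F = 1.59 * 25e6 * 0.136 = 5.4060e+06 N = 5406.0 kN

5406.0 kN


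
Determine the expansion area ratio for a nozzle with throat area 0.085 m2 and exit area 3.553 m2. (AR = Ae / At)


AR = 3.553 / 0.085 = 41.8

41.8


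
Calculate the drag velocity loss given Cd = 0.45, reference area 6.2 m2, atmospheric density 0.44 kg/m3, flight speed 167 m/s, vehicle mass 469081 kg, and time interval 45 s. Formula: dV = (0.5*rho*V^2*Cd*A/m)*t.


D = 0.5 * 0.44 * 167^2 * 0.45 * 6.2 = 17118.27 N
a = 17118.27 / 469081 = 0.0365 m/s2
dV = 0.0365 * 45 = 1.6 m/s

1.6 m/s


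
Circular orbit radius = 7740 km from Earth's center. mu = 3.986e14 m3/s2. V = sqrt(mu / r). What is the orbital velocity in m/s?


V = sqrt(3.986e14 / 7740000) = 7176 m/s

7176 m/s


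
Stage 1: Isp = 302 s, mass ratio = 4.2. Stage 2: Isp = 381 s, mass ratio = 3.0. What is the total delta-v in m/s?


dV1 = 302 * 9.81 * ln(4.2) = 4251.6 m/s
dV2 = 381 * 9.81 * ln(3.0) = 4106.2 m/s
Total dV = 4251.6 + 4106.2 = 8357.8 m/s ~ 8358 m/s

8358 m/s


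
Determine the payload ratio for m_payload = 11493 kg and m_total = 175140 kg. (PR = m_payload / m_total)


PR = 11493 / 175140 = 0.0656

0.0656


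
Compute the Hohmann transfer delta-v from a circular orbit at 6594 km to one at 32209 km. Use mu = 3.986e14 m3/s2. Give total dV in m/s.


V1 = sqrt(mu/r1) = 7774.89 m/s
dV1 = V1*(sqrt(2*r2/(r1+r2)) - 1) = 2242.74 m/s
V2 = sqrt(mu/r2) = 3517.87 m/s
dV2 = V2*(1 - sqrt(2*r1/(r1+r2))) = 1467.01 m/s
Total dV = 3710 m/s

3710 m/s


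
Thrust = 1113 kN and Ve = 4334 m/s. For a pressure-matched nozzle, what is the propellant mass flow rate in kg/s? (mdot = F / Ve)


mdot = F / Ve = 1113000 / 4334 = 256.8 kg/s

256.8 kg/s


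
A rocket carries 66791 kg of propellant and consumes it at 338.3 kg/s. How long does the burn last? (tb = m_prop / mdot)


tb = 66791 / 338.3 = 197.4 s

197.4 s


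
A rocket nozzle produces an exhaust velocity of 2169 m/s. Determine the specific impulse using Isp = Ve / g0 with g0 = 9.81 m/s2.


Isp = Ve / g0 = 2169 / 9.81 = 221.1 s

221.1 s


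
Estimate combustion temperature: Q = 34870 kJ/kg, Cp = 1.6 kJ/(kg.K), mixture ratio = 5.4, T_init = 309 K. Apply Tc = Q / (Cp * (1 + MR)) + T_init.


Tc = 34870 / (1.6 * (1 + 5.4)) + 309 = 3714 K

3714 K


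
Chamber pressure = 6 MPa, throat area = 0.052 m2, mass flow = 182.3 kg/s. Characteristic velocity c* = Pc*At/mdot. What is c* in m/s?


c* = 6e6 * 0.052 / 182.3 = 1711 m/s

1711 m/s


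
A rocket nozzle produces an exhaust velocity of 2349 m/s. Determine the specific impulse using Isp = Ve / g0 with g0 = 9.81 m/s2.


Isp = Ve / g0 = 2349 / 9.81 = 239.4 s

239.4 s


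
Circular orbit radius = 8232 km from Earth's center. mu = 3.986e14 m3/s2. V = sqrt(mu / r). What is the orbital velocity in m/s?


V = sqrt(3.986e14 / 8232000) = 6959 m/s

6959 m/s


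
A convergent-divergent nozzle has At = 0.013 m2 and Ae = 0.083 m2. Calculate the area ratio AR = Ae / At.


AR = 0.083 / 0.013 = 6.4

6.4


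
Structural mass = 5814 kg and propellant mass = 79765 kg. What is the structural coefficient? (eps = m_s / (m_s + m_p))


eps = 5814 / (5814 + 79765) = 0.0679

0.0679


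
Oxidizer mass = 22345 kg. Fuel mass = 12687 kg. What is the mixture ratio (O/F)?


MR = 22345 / 12687 = 1.76

1.76


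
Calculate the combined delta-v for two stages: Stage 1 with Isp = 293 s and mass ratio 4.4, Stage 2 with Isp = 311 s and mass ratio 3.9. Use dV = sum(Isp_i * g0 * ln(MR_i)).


dV1 = 293 * 9.81 * ln(4.4) = 4258.6 m/s
dV2 = 311 * 9.81 * ln(3.9) = 4152.2 m/s
Total dV = 4258.6 + 4152.2 = 8410.8 m/s ~ 8411 m/s

8411 m/s


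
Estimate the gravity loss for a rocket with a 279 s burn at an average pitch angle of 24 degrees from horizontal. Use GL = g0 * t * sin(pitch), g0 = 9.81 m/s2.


GL = 9.81 * 279 * sin(24 deg) = 1113 m/s

1113 m/s


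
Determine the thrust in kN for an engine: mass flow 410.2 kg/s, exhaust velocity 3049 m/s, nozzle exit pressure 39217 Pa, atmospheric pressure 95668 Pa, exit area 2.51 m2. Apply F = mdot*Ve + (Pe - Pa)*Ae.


F = 410.2 * 3049 + (39217 - 95668) * 2.51 = 1.1090e+06 N = 1109.0 kN

1109.0 kN


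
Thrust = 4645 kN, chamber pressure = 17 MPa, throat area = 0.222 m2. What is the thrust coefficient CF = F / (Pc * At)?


CF = 4645000 / (17e6 * 0.222) = 1.23

1.23


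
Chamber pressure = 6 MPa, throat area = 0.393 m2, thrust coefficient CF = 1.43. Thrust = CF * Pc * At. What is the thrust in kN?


F = 1.43 * 6e6 * 0.393 = 3.3719e+06 N = 3371.9 kN

3371.9 kN


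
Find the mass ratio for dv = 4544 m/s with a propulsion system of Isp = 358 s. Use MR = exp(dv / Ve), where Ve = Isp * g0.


Ve = 358 * 9.81 = 3511.98 m/s
MR = exp(4544 / 3511.98) = 3.647

3.647


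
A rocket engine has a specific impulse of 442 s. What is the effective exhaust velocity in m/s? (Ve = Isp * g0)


Ve = Isp * g0 = 442 * 9.81 = 4336.0 m/s

4336.0 m/s


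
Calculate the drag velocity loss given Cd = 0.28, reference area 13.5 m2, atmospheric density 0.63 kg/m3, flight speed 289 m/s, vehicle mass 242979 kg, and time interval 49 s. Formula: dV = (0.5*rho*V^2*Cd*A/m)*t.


D = 0.5 * 0.63 * 289^2 * 0.28 * 13.5 = 99448.45 N
a = 99448.45 / 242979 = 0.4093 m/s2
dV = 0.4093 * 49 = 20.1 m/s

20.1 m/s


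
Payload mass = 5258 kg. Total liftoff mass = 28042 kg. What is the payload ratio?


PR = 5258 / 28042 = 0.1875

0.1875


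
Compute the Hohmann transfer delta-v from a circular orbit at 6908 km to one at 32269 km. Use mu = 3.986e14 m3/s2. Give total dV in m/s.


V1 = sqrt(mu/r1) = 7596.13 m/s
dV1 = V1*(sqrt(2*r2/(r1+r2)) - 1) = 2153.42 m/s
V2 = sqrt(mu/r2) = 3514.6 m/s
dV2 = V2*(1 - sqrt(2*r1/(r1+r2))) = 1427.46 m/s
Total dV = 3581 m/s

3581 m/s


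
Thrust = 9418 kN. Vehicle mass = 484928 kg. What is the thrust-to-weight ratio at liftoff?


TWR = 9418000 / (484928 * 9.81) = 1.98

1.98


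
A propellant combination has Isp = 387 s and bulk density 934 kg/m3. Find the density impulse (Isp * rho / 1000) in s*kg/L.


rho*Isp = 387 * 934 / 1000 = 361 s*kg/L

361 s*kg/L


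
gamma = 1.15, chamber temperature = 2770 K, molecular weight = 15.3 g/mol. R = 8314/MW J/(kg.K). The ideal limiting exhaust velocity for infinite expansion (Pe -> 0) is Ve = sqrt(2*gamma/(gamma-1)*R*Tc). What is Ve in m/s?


R = 8314 / 15.3 = 543.4 J/(kg.K)
Ve = sqrt(2 * 1.15 / (1.15 - 1) * 543.4 * 2770) = 4804 m/s

4804 m/s


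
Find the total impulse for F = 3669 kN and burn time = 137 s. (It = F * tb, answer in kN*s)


It = 3669 * 137 = 502653 kN*s

502653 kN*s


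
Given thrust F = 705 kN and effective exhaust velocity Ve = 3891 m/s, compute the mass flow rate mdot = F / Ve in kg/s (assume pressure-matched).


mdot = F / Ve = 705000 / 3891 = 181.2 kg/s

181.2 kg/s


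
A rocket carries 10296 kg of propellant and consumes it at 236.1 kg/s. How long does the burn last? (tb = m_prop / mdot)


tb = 10296 / 236.1 = 43.6 s

43.6 s


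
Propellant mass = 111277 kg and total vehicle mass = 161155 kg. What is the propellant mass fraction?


PMF = 111277 / 161155 = 0.69

0.69


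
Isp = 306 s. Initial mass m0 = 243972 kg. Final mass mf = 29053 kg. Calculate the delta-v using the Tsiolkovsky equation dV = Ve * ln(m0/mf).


Ve = 306 * 9.81 = 3001.86 m/s
dV = 3001.86 * ln(243972/29053) = 6388 m/s

6388 m/s


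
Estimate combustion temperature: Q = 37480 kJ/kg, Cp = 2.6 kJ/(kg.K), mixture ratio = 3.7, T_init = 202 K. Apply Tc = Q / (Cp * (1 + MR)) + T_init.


Tc = 37480 / (2.6 * (1 + 3.7)) + 202 = 3269 K

3269 K


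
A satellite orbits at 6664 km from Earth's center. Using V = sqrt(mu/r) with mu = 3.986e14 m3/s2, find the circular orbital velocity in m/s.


V = sqrt(3.986e14 / 6664000) = 7734 m/s

7734 m/s


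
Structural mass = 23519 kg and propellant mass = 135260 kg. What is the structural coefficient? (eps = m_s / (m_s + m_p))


eps = 23519 / (23519 + 135260) = 0.1481

0.1481


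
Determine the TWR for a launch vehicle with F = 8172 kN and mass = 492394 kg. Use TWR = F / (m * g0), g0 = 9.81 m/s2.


TWR = 8172000 / (492394 * 9.81) = 1.69

1.69


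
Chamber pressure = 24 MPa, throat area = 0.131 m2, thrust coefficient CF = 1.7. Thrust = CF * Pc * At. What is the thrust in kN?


F = 1.7 * 24e6 * 0.131 = 5.3448e+06 N = 5344.8 kN

5344.8 kN


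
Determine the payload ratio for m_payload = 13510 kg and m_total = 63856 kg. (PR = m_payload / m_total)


PR = 13510 / 63856 = 0.2116

0.2116


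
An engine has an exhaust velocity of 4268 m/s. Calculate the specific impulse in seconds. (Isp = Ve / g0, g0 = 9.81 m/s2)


Isp = Ve / g0 = 4268 / 9.81 = 435.1 s

435.1 s


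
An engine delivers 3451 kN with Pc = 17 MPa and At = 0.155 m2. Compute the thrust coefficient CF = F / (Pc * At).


CF = 3451000 / (17e6 * 0.155) = 1.31

1.31
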